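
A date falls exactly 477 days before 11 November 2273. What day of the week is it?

Monday

Nov 11, 2273 is a Tuesday.
477 mod 7 = 1, so 477 days before a Tuesday is Tuesday − 1 = Monday.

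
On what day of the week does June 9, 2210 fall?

Saturday

January 1, 2210 is a Monday.
Jan 1, 2210 → Feb 1, 2210: 31 days (January has 31).
Feb 1, 2210 → Mar 1, 2210: 28 days (February has 28).
Mar 1, 2210 → Apr 1, 2210: 31 days (March has 31).
Apr 1, 2210 → May 1, 2210: 30 days (April has 30).
May 1, 2210 → Jun 1, 2210: 31 days (May has 31).
Jun 1, 2210 → Jun 9, 2210: 8 days.
Total: 159 days.
159 mod 7 = 5, so Monday + 5 = Saturday.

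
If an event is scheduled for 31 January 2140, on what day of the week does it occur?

Sunday

Doomsday rule: the anchor day for the 2100s is Sunday. For year 40: 40÷12 = 3 r 4, and 4÷4 = 1, so 3+4+1 = 8.
Sunday + 8 ≡ Monday — that's 2140's doomsday.
In January the doomsday date is Jan 4 (2140 is a leap year (divisible by 4)).
Jan 31 is 27 days after Jan 4; 27 mod 7 = 6, so Monday + 6 = Sunday.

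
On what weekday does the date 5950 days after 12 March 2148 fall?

First find the weekday of Mar 12, 2148. Doomsday rule: the anchor day for the 2100s is Sunday. For year 48: 48÷12 = 4 r 0, and 0÷4 = 0, so 4+0+0 = 4.
Sunday + 4 ≡ Thursday — that's 2148's doomsday.
In March the doomsday date is Mar 14.
Mar 12 is 2 days before Mar 14; 2 mod 7 = 2, so Thursday − 2 = Tuesday.
5950 mod 7 = 0, so 5950 days after a Tuesday is Tuesday + 0 = Tuesday.

Tuesday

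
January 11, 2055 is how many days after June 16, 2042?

4592

Jun 16, 2042 → Jun 16, 2043: 365 days.
Jun 16, 2043 → Jun 16, 2044: 366 days (Feb 29, 2044 is in that span).
Jun 16, 2044 → Jun 16, 2045: 365 days.
Jun 16, 2045 → Jun 16, 2046: 365 days.
Jun 16, 2046 → Jun 16, 2047: 365 days.
Jun 16, 2047 → Jun 16, 2048: 366 days (Feb 29, 2048 is in that span).
Jun 16, 2048 → Jun 16, 2049: 365 days.
Jun 16, 2049 → Jun 16, 2050: 365 days.
Jun 16, 2050 → Jun 16, 2051: 365 days.
Jun 16, 2051 → Jun 16, 2052: 366 days (Feb 29, 2052 is in that span).
Jun 16, 2052 → Jun 16, 2053: 365 days.
Jun 16, 2053 → Jun 16, 2054: 365 days.
Jun 16, 2054 → Jul 16, 2054: 30 days (June has 30).
Jul 16, 2054 → Aug 16, 2054: 31 days (July has 31).
Aug 16, 2054 → Sep 16, 2054: 31 days (August has 31).
Sep 16, 2054 → Oct 16, 2054: 30 days (September has 30).
Oct 16, 2054 → Nov 16, 2054: 31 days (October has 31).
Nov 16, 2054 → Dec 16, 2054: 30 days (November has 30).
Dec 16, 2054 → Jan 11, 2055: 26 days.
Total: 4592 days.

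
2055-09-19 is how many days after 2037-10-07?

6556

Oct 7, 2037 → Oct 7, 2038: 365 days.
Oct 7, 2038 → Oct 7, 2039: 365 days.
Oct 7, 2039 → Oct 7, 2040: 366 days (Feb 29, 2040 is in that span).
Oct 7, 2040 → Oct 7, 2041: 365 days.
Oct 7, 2041 → Oct 7, 2042: 365 days.
Oct 7, 2042 → Oct 7, 2043: 365 days.
Oct 7, 2043 → Oct 7, 2044: 366 days (Feb 29, 2044 is in that span).
Oct 7, 2044 → Oct 7, 2045: 365 days.
Oct 7, 2045 → Oct 7, 2046: 365 days.
Oct 7, 2046 → Oct 7, 2047: 365 days.
Oct 7, 2047 → Oct 7, 2048: 366 days (Feb 29, 2048 is in that span).
Oct 7, 2048 → Oct 7, 2049: 365 days.
Oct 7, 2049 → Oct 7, 2050: 365 days.
Oct 7, 2050 → Oct 7, 2051: 365 days.
Oct 7, 2051 → Oct 7, 2052: 366 days (Feb 29, 2052 is in that span).
Oct 7, 2052 → Oct 7, 2053: 365 days.
Oct 7, 2053 → Oct 7, 2054: 365 days.
Oct 7, 2054 → Nov 7, 2054: 31 days (October has 31).
Nov 7, 2054 → Dec 7, 2054: 30 days (November has 30).
Dec 7, 2054 → Jan 7, 2055: 31 days (December has 31).
Jan 7, 2055 → Feb 7, 2055: 31 days (January has 31).
Feb 7, 2055 → Mar 7, 2055: 28 days (February has 28).
Mar 7, 2055 → Apr 7, 2055: 31 days (March has 31).
Apr 7, 2055 → May 7, 2055: 30 days (April has 30).
May 7, 2055 → Jun 7, 2055: 31 days (May has 31).
Jun 7, 2055 → Jul 7, 2055: 30 days (June has 30).
Jul 7, 2055 → Aug 7, 2055: 31 days (July has 31).
Aug 7, 2055 → Sep 7, 2055: 31 days (August has 31).
Sep 7, 2055 → Sep 19, 2055: 12 days.
Total: 6556 days.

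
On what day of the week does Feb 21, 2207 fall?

Saturday

Doomsday rule: the anchor day for the 2200s is Friday. For year 07: 7÷12 = 0 r 7, and 7÷4 = 1, so 0+7+1 = 8.
Friday + 8 ≡ Saturday — that's 2207's doomsday.
In February the doomsday date is Feb 28 (2207 is not a leap year).
Feb 21 is 7 days before Feb 28; 7 mod 7 = 0, so Saturday − 0 = Saturday.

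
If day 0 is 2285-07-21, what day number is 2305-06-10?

Jul 21, 2285 → Jul 21, 2286: 365 days.
Jul 21, 2286 → Jul 21, 2287: 365 days.
Jul 21, 2287 → Jul 21, 2288: 366 days (Feb 29, 2288 is in that span).
Jul 21, 2288 → Jul 21, 2289: 365 days.
Jul 21, 2289 → Jul 21, 2290: 365 days.
Jul 21, 2290 → Jul 21, 2291: 365 days.
Jul 21, 2291 → Jul 21, 2292: 366 days (Feb 29, 2292 is in that span).
Jul 21, 2292 → Jul 21, 2293: 365 days.
Jul 21, 2293 → Jul 21, 2294: 365 days.
Jul 21, 2294 → Jul 21, 2295: 365 days.
Jul 21, 2295 → Jul 21, 2296: 366 days (Feb 29, 2296 is in that span).
Jul 21, 2296 → Jul 21, 2297: 365 days.
Jul 21, 2297 → Jul 21, 2298: 365 days.
Jul 21, 2298 → Jul 21, 2299: 365 days.
Jul 21, 2299 → Jul 21, 2300: 365 days.
Jul 21, 2300 → Jul 21, 2301: 365 days.
Jul 21, 2301 → Jul 21, 2302: 365 days.
Jul 21, 2302 → Jul 21, 2303: 365 days.
Jul 21, 2303 → Jul 21, 2304: 366 days (Feb 29, 2304 is in that span).
Jul 21, 2304 → Aug 21, 2304: 31 days (July has 31).
Aug 21, 2304 → Sep 21, 2304: 31 days (August has 31).
Sep 21, 2304 → Oct 21, 2304: 30 days (September has 30).
Oct 21, 2304 → Nov 21, 2304: 31 days (October has 31).
Nov 21, 2304 → Dec 21, 2304: 30 days (November has 30).
Dec 21, 2304 → Jan 21, 2305: 31 days (December has 31).
Jan 21, 2305 → Feb 21, 2305: 31 days (January has 31).
Feb 21, 2305 → Mar 21, 2305: 28 days (February has 28).
Mar 21, 2305 → Apr 21, 2305: 31 days (March has 31).
Apr 21, 2305 → May 21, 2305: 30 days (April has 30).
May 21, 2305 → Jun 10, 2305: 20 days.
Total: 7263 days.

7263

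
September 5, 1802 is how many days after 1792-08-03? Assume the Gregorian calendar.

Aug 3, 1792 → Aug 3, 1793: 365 days.
Aug 3, 1793 → Aug 3, 1794: 365 days.
Aug 3, 1794 → Aug 3, 1795: 365 days.
Aug 3, 1795 → Aug 3, 1796: 366 days (Feb 29, 1796 is in that span).
Aug 3, 1796 → Aug 3, 1797: 365 days.
Aug 3, 1797 → Aug 3, 1798: 365 days.
Aug 3, 1798 → Aug 3, 1799: 365 days.
Aug 3, 1799 → Aug 3, 1800: 365 days.
Aug 3, 1800 → Aug 3, 1801: 365 days.
Aug 3, 1801 → Sep 3, 1801: 31 days (August has 31).
Sep 3, 1801 → Oct 3, 1801: 30 days (September has 30).
Oct 3, 1801 → Nov 3, 1801: 31 days (October has 31).
Nov 3, 1801 → Dec 3, 1801: 30 days (November has 30).
Dec 3, 1801 → Jan 3, 1802: 31 days (December has 31).
Jan 3, 1802 → Feb 3, 1802: 31 days (January has 31).
Feb 3, 1802 → Mar 3, 1802: 28 days (February has 28).
Mar 3, 1802 → Apr 3, 1802: 31 days (March has 31).
Apr 3, 1802 → May 3, 1802: 30 days (April has 30).
May 3, 1802 → Jun 3, 1802: 31 days (May has 31).
Jun 3, 1802 → Jul 3, 1802: 30 days (June has 30).
Jul 3, 1802 → Aug 3, 1802: 31 days (July has 31).
Aug 3, 1802 → Sep 3, 1802: 31 days (August has 31).
Sep 3, 1802 → Sep 5, 1802: 2 days.
Total: 3684 days.

3684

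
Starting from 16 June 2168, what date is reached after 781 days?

August 6, 2170

+365 (one year) → Jun 16, 2169 (416 left).
+365 (one year) → Jun 16, 2170 (51 left).
Jun has 30 days: +15 → Jul 1, 2170 (36 left).
Jul has 31 days: +31 → Aug 1, 2170 (5 left).
+5 → Aug 6, 2170.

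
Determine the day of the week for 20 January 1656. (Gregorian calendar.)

Thursday

Doomsday rule: the anchor day for the 1600s is Tuesday. For year 56: 56÷12 = 4 r 8, and 8÷4 = 2, so 4+8+2 = 14.
Tuesday + 14 ≡ Tuesday — that's 1656's doomsday.
In January the doomsday date is Jan 4 (1656 is a leap year (divisible by 4)).
Jan 20 is 16 days after Jan 4; 16 mod 7 = 2, so Tuesday + 2 = Thursday.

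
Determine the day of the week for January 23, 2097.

January 1, 2097 is a Tuesday.
Jan 1, 2097 → Jan 23, 2097: 22 days.
Total: 22 days.
22 mod 7 = 1, so Tuesday + 1 = Wednesday.

Wednesday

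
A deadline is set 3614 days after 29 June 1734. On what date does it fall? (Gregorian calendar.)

+365 (one year) → Jun 29, 1735 (3249 left).
+366 (one year; includes Feb 29, 1736) → Jun 29, 1736 (2883 left).
+365 (one year) → Jun 29, 1737 (2518 left).
+365 (one year) → Jun 29, 1738 (2153 left).
+365 (one year) → Jun 29, 1739 (1788 left).
+366 (one year; includes Feb 29, 1740) → Jun 29, 1740 (1422 left).
+365 (one year) → Jun 29, 1741 (1057 left).
+365 (one year) → Jun 29, 1742 (692 left).
+365 (one year) → Jun 29, 1743 (327 left).
Jun has 30 days: +2 → Jul 1, 1743 (325 left).
Jul has 31 days: +31 → Aug 1, 1743 (294 left).
Aug has 31 days: +31 → Sep 1, 1743 (263 left).
Sep has 30 days: +30 → Oct 1, 1743 (233 left).
Oct has 31 days: +31 → Nov 1, 1743 (202 left).
Nov has 30 days: +30 → Dec 1, 1743 (172 left).
Dec has 31 days: +31 → Jan 1, 1744 (141 left).
Jan has 31 days: +31 → Feb 1, 1744 (110 left).
Feb has 29 days: +29 → Mar 1, 1744 (81 left).
Mar has 31 days: +31 → Apr 1, 1744 (50 left).
Apr has 30 days: +30 → May 1, 1744 (20 left).
+20 → May 21, 1744.

May 21, 1744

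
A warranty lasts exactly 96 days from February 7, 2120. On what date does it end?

May 13, 2120

Feb has 29 days: +23 → Mar 1, 2120 (73 left).
Mar has 31 days: +31 → Apr 1, 2120 (42 left).
Apr has 30 days: +30 → May 1, 2120 (12 left).
+12 → May 13, 2120.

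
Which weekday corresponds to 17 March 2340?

Doomsday rule: the anchor day for the 2300s is Wednesday. For year 40: 40÷12 = 3 r 4, and 4÷4 = 1, so 3+4+1 = 8.
Wednesday + 8 ≡ Thursday — that's 2340's doomsday.
In March the doomsday date is Mar 14.
Mar 17 is 3 days after Mar 14; 3 mod 7 = 3, so Thursday + 3 = Sunday.

Sunday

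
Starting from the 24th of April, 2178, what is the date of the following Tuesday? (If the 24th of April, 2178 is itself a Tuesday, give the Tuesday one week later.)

Apr 24, 2178 is a Friday.
From Friday to the next Tuesday is 4 days.
Apr 24, 2178 + 4 = Apr 28, 2178.

April 28, 2178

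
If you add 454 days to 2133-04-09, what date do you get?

+365 (one year) → Apr 9, 2134 (89 left).
Apr has 30 days: +22 → May 1, 2134 (67 left).
May has 31 days: +31 → Jun 1, 2134 (36 left).
Jun has 30 days: +30 → Jul 1, 2134 (6 left).
+6 → Jul 7, 2134.

July 7, 2134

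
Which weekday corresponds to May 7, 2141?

Sunday

Doomsday rule: the anchor day for the 2100s is Sunday. For year 41: 41÷12 = 3 r 5, and 5÷4 = 1, so 3+5+1 = 9.
Sunday + 9 ≡ Tuesday — that's 2141's doomsday.
In May the doomsday date is May 9.
May 7 is 2 days before May 9; 2 mod 7 = 2, so Tuesday − 2 = Sunday.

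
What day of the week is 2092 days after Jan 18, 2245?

Jan 18, 2245 is a Saturday.
2092 mod 7 = 6, so 2092 days after a Saturday is Saturday + 6 = Friday.

Friday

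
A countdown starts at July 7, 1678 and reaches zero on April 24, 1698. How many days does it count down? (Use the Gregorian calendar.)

Jul 7, 1678 → Jul 7, 1679: 365 days.
Jul 7, 1679 → Jul 7, 1680: 366 days (Feb 29, 1680 is in that span).
Jul 7, 1680 → Jul 7, 1681: 365 days.
Jul 7, 1681 → Jul 7, 1682: 365 days.
Jul 7, 1682 → Jul 7, 1683: 365 days.
Jul 7, 1683 → Jul 7, 1684: 366 days (Feb 29, 1684 is in that span).
Jul 7, 1684 → Jul 7, 1685: 365 days.
Jul 7, 1685 → Jul 7, 1686: 365 days.
Jul 7, 1686 → Jul 7, 1687: 365 days.
Jul 7, 1687 → Jul 7, 1688: 366 days (Feb 29, 1688 is in that span).
Jul 7, 1688 → Jul 7, 1689: 365 days.
Jul 7, 1689 → Jul 7, 1690: 365 days.
Jul 7, 1690 → Jul 7, 1691: 365 days.
Jul 7, 1691 → Jul 7, 1692: 366 days (Feb 29, 1692 is in that span).
Jul 7, 1692 → Jul 7, 1693: 365 days.
Jul 7, 1693 → Jul 7, 1694: 365 days.
Jul 7, 1694 → Jul 7, 1695: 365 days.
Jul 7, 1695 → Jul 7, 1696: 366 days (Feb 29, 1696 is in that span).
Jul 7, 1696 → Jul 7, 1697: 365 days.
Jul 7, 1697 → Aug 7, 1697: 31 days (July has 31).
Aug 7, 1697 → Sep 7, 1697: 31 days (August has 31).
Sep 7, 1697 → Oct 7, 1697: 30 days (September has 30).
Oct 7, 1697 → Nov 7, 1697: 31 days (October has 31).
Nov 7, 1697 → Dec 7, 1697: 30 days (November has 30).
Dec 7, 1697 → Jan 7, 1698: 31 days (December has 31).
Jan 7, 1698 → Feb 7, 1698: 31 days (January has 31).
Feb 7, 1698 → Mar 7, 1698: 28 days (February has 28).
Mar 7, 1698 → Apr 7, 1698: 31 days (March has 31).
Apr 7, 1698 → Apr 24, 1698: 17 days.
Total: 7231 days.

7231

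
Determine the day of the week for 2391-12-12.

Thursday

Doomsday rule: the anchor day for the 2300s is Wednesday. For year 91: 91÷12 = 7 r 7, and 7÷4 = 1, so 7+7+1 = 15.
Wednesday + 15 ≡ Thursday — that's 2391's doomsday.
In December the doomsday date is Dec 12.
Dec 12 is the doomsday itself: Thursday.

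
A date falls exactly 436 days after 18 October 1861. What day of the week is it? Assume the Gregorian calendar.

First find the weekday of Oct 18, 1861. Doomsday rule: the anchor day for the 1800s is Friday. For year 61: 61÷12 = 5 r 1, and 1÷4 = 0, so 5+1+0 = 6.
Friday + 6 ≡ Thursday — that's 1861's doomsday.
In October the doomsday date is Oct 10.
Oct 18 is 8 days after Oct 10; 8 mod 7 = 1, so Thursday + 1 = Friday.
436 mod 7 = 2, so 436 days after a Friday is Friday + 2 = Sunday.

Sunday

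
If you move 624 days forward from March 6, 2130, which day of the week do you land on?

First find the weekday of Mar 6, 2130. Doomsday rule: the anchor day for the 2100s is Sunday. For year 30: 30÷12 = 2 r 6, and 6÷4 = 1, so 2+6+1 = 9.
Sunday + 9 ≡ Tuesday — that's 2130's doomsday.
In March the doomsday date is Mar 14.
Mar 6 is 8 days before Mar 14; 8 mod 7 = 1, so Tuesday − 1 = Monday.
624 mod 7 = 1, so 624 days after a Monday is Monday + 1 = Tuesday.

Tuesday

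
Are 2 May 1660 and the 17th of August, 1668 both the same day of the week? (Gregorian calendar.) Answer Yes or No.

From May 2, 1660 to Aug 17, 1668 is 3029 days.
3029 mod 7 = 5, so they are different weekdays.
(May 2, 1660 is a Sunday; Aug 17, 1668 is a Friday.)

No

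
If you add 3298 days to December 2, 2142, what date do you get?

+365 (one year) → Dec 2, 2143 (2933 left).
+366 (one year; includes Feb 29, 2144) → Dec 2, 2144 (2567 left).
+365 (one year) → Dec 2, 2145 (2202 left).
+365 (one year) → Dec 2, 2146 (1837 left).
+365 (one year) → Dec 2, 2147 (1472 left).
+366 (one year; includes Feb 29, 2148) → Dec 2, 2148 (1106 left).
+365 (one year) → Dec 2, 2149 (741 left).
+365 (one year) → Dec 2, 2150 (376 left).
Dec has 31 days: +30 → Jan 1, 2151 (346 left).
Jan has 31 days: +31 → Feb 1, 2151 (315 left).
Feb has 28 days: +28 → Mar 1, 2151 (287 left).
Mar has 31 days: +31 → Apr 1, 2151 (256 left).
Apr has 30 days: +30 → May 1, 2151 (226 left).
May has 31 days: +31 → Jun 1, 2151 (195 left).
Jun has 30 days: +30 → Jul 1, 2151 (165 left).
Jul has 31 days: +31 → Aug 1, 2151 (134 left).
Aug has 31 days: +31 → Sep 1, 2151 (103 left).
Sep has 30 days: +30 → Oct 1, 2151 (73 left).
Oct has 31 days: +31 → Nov 1, 2151 (42 left).
Nov has 30 days: +30 → Dec 1, 2151 (12 left).
+12 → Dec 13, 2151.

December 13, 2151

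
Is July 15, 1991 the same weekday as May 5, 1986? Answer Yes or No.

From May 5, 1986 to Jul 15, 1991 is 1897 days.
1897 mod 7 = 0, so they are the same weekday.
(May 5, 1986 is a Monday; Jul 15, 1991 is a Monday.)

Yes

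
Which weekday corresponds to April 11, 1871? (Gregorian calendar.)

Tuesday

Doomsday rule: the anchor day for the 1800s is Friday. For year 71: 71÷12 = 5 r 11, and 11÷4 = 2, so 5+11+2 = 18.
Friday + 18 ≡ Tuesday — that's 1871's doomsday.
In April the doomsday date is Apr 4.
Apr 11 is 7 days after Apr 4; 7 mod 7 = 0, so Tuesday + 0 = Tuesday.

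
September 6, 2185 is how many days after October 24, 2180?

1778

Oct 24, 2180 → Oct 24, 2181: 365 days.
Oct 24, 2181 → Oct 24, 2182: 365 days.
Oct 24, 2182 → Oct 24, 2183: 365 days.
Oct 24, 2183 → Oct 24, 2184: 366 days (Feb 29, 2184 is in that span).
Oct 24, 2184 → Nov 24, 2184: 31 days (October has 31).
Nov 24, 2184 → Dec 24, 2184: 30 days (November has 30).
Dec 24, 2184 → Jan 24, 2185: 31 days (December has 31).
Jan 24, 2185 → Feb 24, 2185: 31 days (January has 31).
Feb 24, 2185 → Mar 24, 2185: 28 days (February has 28).
Mar 24, 2185 → Apr 24, 2185: 31 days (March has 31).
Apr 24, 2185 → May 24, 2185: 30 days (April has 30).
May 24, 2185 → Jun 24, 2185: 31 days (May has 31).
Jun 24, 2185 → Jul 24, 2185: 30 days (June has 30).
Jul 24, 2185 → Aug 24, 2185: 31 days (July has 31).
Aug 24, 2185 → Sep 6, 2185: 13 days.
Total: 1778 days.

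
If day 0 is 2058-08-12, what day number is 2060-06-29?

687

Aug 12, 2058 → Aug 12, 2059: 365 days.
Aug 12, 2059 → Sep 12, 2059: 31 days (August has 31).
Sep 12, 2059 → Oct 12, 2059: 30 days (September has 30).
Oct 12, 2059 → Nov 12, 2059: 31 days (October has 31).
Nov 12, 2059 → Dec 12, 2059: 30 days (November has 30).
Dec 12, 2059 → Jan 12, 2060: 31 days (December has 31).
Jan 12, 2060 → Feb 12, 2060: 31 days (January has 31).
Feb 12, 2060 → Mar 12, 2060: 29 days (February has 29).
Mar 12, 2060 → Apr 12, 2060: 31 days (March has 31).
Apr 12, 2060 → May 12, 2060: 30 days (April has 30).
May 12, 2060 → Jun 12, 2060: 31 days (May has 31).
Jun 12, 2060 → Jun 29, 2060: 17 days.
Total: 687 days.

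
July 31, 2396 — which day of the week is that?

Doomsday rule: the anchor day for the 2300s is Wednesday. For year 96: 96÷12 = 8 r 0, and 0÷4 = 0, so 8+0+0 = 8.
Wednesday + 8 ≡ Thursday — that's 2396's doomsday.
In July the doomsday date is Jul 11.
Jul 31 is 20 days after Jul 11; 20 mod 7 = 6, so Thursday + 6 = Wednesday.

Wednesday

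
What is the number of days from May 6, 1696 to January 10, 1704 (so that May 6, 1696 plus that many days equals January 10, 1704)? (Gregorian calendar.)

2804

May 6, 1696 → May 6, 1697: 365 days.
May 6, 1697 → May 6, 1698: 365 days.
May 6, 1698 → May 6, 1699: 365 days.
May 6, 1699 → May 6, 1700: 365 days.
May 6, 1700 → May 6, 1701: 365 days.
May 6, 1701 → May 6, 1702: 365 days.
May 6, 1702 → May 6, 1703: 365 days.
May 6, 1703 → Jun 6, 1703: 31 days (May has 31).
Jun 6, 1703 → Jul 6, 1703: 30 days (June has 30).
Jul 6, 1703 → Aug 6, 1703: 31 days (July has 31).
Aug 6, 1703 → Sep 6, 1703: 31 days (August has 31).
Sep 6, 1703 → Oct 6, 1703: 30 days (September has 30).
Oct 6, 1703 → Nov 6, 1703: 31 days (October has 31).
Nov 6, 1703 → Dec 6, 1703: 30 days (November has 30).
Dec 6, 1703 → Jan 6, 1704: 31 days (December has 31).
Jan 6, 1704 → Jan 10, 1704: 4 days.
Total: 2804 days.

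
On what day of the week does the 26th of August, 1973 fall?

January 1, 1973 is a Monday.
Jan 1, 1973 → Feb 1, 1973: 31 days (January has 31).
Feb 1, 1973 → Mar 1, 1973: 28 days (February has 28).
Mar 1, 1973 → Apr 1, 1973: 31 days (March has 31).
Apr 1, 1973 → May 1, 1973: 30 days (April has 30).
May 1, 1973 → Jun 1, 1973: 31 days (May has 31).
Jun 1, 1973 → Jul 1, 1973: 30 days (June has 30).
Jul 1, 1973 → Aug 1, 1973: 31 days (July has 31).
Aug 1, 1973 → Aug 26, 1973: 25 days.
Total: 237 days.
237 mod 7 = 6, so Monday + 6 = Sunday.

Sunday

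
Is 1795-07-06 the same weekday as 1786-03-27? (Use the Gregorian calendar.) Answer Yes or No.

Yes

From Mar 27, 1786 to Jul 6, 1795 is 3388 days.
3388 mod 7 = 0, so they are the same weekday.
(Mar 27, 1786 is a Monday; Jul 6, 1795 is a Monday.)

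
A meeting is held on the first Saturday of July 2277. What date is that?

July 1, 2277 is a Sunday.
The first Saturday is therefore July 7 (6 days later).

July 7, 2277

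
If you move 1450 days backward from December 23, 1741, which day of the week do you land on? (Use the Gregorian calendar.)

Friday

Dec 23, 1741 is a Saturday.
1450 mod 7 = 1, so 1450 days before a Saturday is Saturday − 1 = Friday.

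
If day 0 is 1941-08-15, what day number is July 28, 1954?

Aug 15, 1941 → Aug 15, 1942: 365 days.
Aug 15, 1942 → Aug 15, 1943: 365 days.
Aug 15, 1943 → Aug 15, 1944: 366 days (Feb 29, 1944 is in that span).
Aug 15, 1944 → Aug 15, 1945: 365 days.
Aug 15, 1945 → Aug 15, 1946: 365 days.
Aug 15, 1946 → Aug 15, 1947: 365 days.
Aug 15, 1947 → Aug 15, 1948: 366 days (Feb 29, 1948 is in that span).
Aug 15, 1948 → Aug 15, 1949: 365 days.
Aug 15, 1949 → Aug 15, 1950: 365 days.
Aug 15, 1950 → Aug 15, 1951: 365 days.
Aug 15, 1951 → Aug 15, 1952: 366 days (Feb 29, 1952 is in that span).
Aug 15, 1952 → Aug 15, 1953: 365 days.
Aug 15, 1953 → Sep 15, 1953: 31 days (August has 31).
Sep 15, 1953 → Oct 15, 1953: 30 days (September has 30).
Oct 15, 1953 → Nov 15, 1953: 31 days (October has 31).
Nov 15, 1953 → Dec 15, 1953: 30 days (November has 30).
Dec 15, 1953 → Jan 15, 1954: 31 days (December has 31).
Jan 15, 1954 → Feb 15, 1954: 31 days (January has 31).
Feb 15, 1954 → Mar 15, 1954: 28 days (February has 28).
Mar 15, 1954 → Apr 15, 1954: 31 days (March has 31).
Apr 15, 1954 → May 15, 1954: 30 days (April has 30).
May 15, 1954 → Jun 15, 1954: 31 days (May has 31).
Jun 15, 1954 → Jul 15, 1954: 30 days (June has 30).
Jul 15, 1954 → Jul 28, 1954: 13 days.
Total: 4730 days.

4730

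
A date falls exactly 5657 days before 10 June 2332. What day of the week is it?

First find the weekday of Jun 10, 2332. Doomsday rule: the anchor day for the 2300s is Wednesday. For year 32: 32÷12 = 2 r 8, and 8÷4 = 2, so 2+8+2 = 12.
Wednesday + 12 ≡ Monday — that's 2332's doomsday.
In June the doomsday date is Jun 6.
Jun 10 is 4 days after Jun 6; 4 mod 7 = 4, so Monday + 4 = Friday.
5657 mod 7 = 1, so 5657 days before a Friday is Friday − 1 = Thursday.

Thursday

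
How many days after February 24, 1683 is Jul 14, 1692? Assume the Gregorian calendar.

Feb 24, 1683 → Feb 24, 1684: 365 days.
Feb 24, 1684 → Feb 24, 1685: 366 days (Feb 29, 1684 is in that span).
Feb 24, 1685 → Feb 24, 1686: 365 days.
Feb 24, 1686 → Feb 24, 1687: 365 days.
Feb 24, 1687 → Feb 24, 1688: 365 days.
Feb 24, 1688 → Feb 24, 1689: 366 days (Feb 29, 1688 is in that span).
Feb 24, 1689 → Feb 24, 1690: 365 days.
Feb 24, 1690 → Feb 24, 1691: 365 days.
Feb 24, 1691 → Feb 24, 1692: 365 days.
Feb 24, 1692 → Mar 24, 1692: 29 days (February has 29).
Mar 24, 1692 → Apr 24, 1692: 31 days (March has 31).
Apr 24, 1692 → May 24, 1692: 30 days (April has 30).
May 24, 1692 → Jun 24, 1692: 31 days (May has 31).
Jun 24, 1692 → Jul 14, 1692: 20 days.
Total: 3428 days.

3428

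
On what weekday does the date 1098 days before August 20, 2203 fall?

Sunday

Aug 20, 2203 is a Saturday.
1098 mod 7 = 6, so 1098 days before a Saturday is Saturday − 6 = Sunday.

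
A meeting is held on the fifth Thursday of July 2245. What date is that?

July 1, 2245 is a Tuesday.
The first Thursday is therefore July 3 (2 days later).
The fifth Thursday is 3 + 4×7 = July 31.

July 31, 2245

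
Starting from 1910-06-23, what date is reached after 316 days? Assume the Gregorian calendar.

Jun has 30 days: +8 → Jul 1, 1910 (308 left).
Jul has 31 days: +31 → Aug 1, 1910 (277 left).
Aug has 31 days: +31 → Sep 1, 1910 (246 left).
Sep has 30 days: +30 → Oct 1, 1910 (216 left).
Oct has 31 days: +31 → Nov 1, 1910 (185 left).
Nov has 30 days: +30 → Dec 1, 1910 (155 left).
Dec has 31 days: +31 → Jan 1, 1911 (124 left).
Jan has 31 days: +31 → Feb 1, 1911 (93 left).
Feb has 28 days: +28 → Mar 1, 1911 (65 left).
Mar has 31 days: +31 → Apr 1, 1911 (34 left).
Apr has 30 days: +30 → May 1, 1911 (4 left).
+4 → May 5, 1911.

May 5, 1911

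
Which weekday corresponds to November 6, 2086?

Wednesday

January 1, 2086 is a Tuesday.
Jan 1, 2086 → Feb 1, 2086: 31 days (January has 31).
Feb 1, 2086 → Mar 1, 2086: 28 days (February has 28).
Mar 1, 2086 → Apr 1, 2086: 31 days (March has 31).
Apr 1, 2086 → May 1, 2086: 30 days (April has 30).
May 1, 2086 → Jun 1, 2086: 31 days (May has 31).
Jun 1, 2086 → Jul 1, 2086: 30 days (June has 30).
Jul 1, 2086 → Aug 1, 2086: 31 days (July has 31).
Aug 1, 2086 → Sep 1, 2086: 31 days (August has 31).
Sep 1, 2086 → Oct 1, 2086: 30 days (September has 30).
Oct 1, 2086 → Nov 1, 2086: 31 days (October has 31).
Nov 1, 2086 → Nov 6, 2086: 5 days.
Total: 309 days.
309 mod 7 = 1, so Tuesday + 1 = Wednesday.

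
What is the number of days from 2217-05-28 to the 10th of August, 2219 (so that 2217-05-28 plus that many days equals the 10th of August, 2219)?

May 28, 2217 → May 28, 2218: 365 days.
May 28, 2218 → May 28, 2219: 365 days.
May 28, 2219 → Jun 28, 2219: 31 days (May has 31).
Jun 28, 2219 → Jul 28, 2219: 30 days (June has 30).
Jul 28, 2219 → Aug 10, 2219: 13 days.
Total: 804 days.

804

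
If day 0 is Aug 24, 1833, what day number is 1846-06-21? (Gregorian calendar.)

Aug 24, 1833 → Aug 24, 1834: 365 days.
Aug 24, 1834 → Aug 24, 1835: 365 days.
Aug 24, 1835 → Aug 24, 1836: 366 days (Feb 29, 1836 is in that span).
Aug 24, 1836 → Aug 24, 1837: 365 days.
Aug 24, 1837 → Aug 24, 1838: 365 days.
Aug 24, 1838 → Aug 24, 1839: 365 days.
Aug 24, 1839 → Aug 24, 1840: 366 days (Feb 29, 1840 is in that span).
Aug 24, 1840 → Aug 24, 1841: 365 days.
Aug 24, 1841 → Aug 24, 1842: 365 days.
Aug 24, 1842 → Aug 24, 1843: 365 days.
Aug 24, 1843 → Aug 24, 1844: 366 days (Feb 29, 1844 is in that span).
Aug 24, 1844 → Aug 24, 1845: 365 days.
Aug 24, 1845 → Sep 24, 1845: 31 days (August has 31).
Sep 24, 1845 → Oct 24, 1845: 30 days (September has 30).
Oct 24, 1845 → Nov 24, 1845: 31 days (October has 31).
Nov 24, 1845 → Dec 24, 1845: 30 days (November has 30).
Dec 24, 1845 → Jan 24, 1846: 31 days (December has 31).
Jan 24, 1846 → Feb 24, 1846: 31 days (January has 31).
Feb 24, 1846 → Mar 24, 1846: 28 days (February has 28).
Mar 24, 1846 → Apr 24, 1846: 31 days (March has 31).
Apr 24, 1846 → May 24, 1846: 30 days (April has 30).
May 24, 1846 → Jun 21, 1846: 28 days.
Total: 4684 days.

4684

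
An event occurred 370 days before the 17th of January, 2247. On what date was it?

January 12, 2246

−17 → Dec 31, 2246 (end of Dec, 31 days; 353 left).
−31 → Nov 30, 2246 (end of Nov, 30 days; 322 left).
−30 → Oct 31, 2246 (end of Oct, 31 days; 292 left).
−31 → Sep 30, 2246 (end of Sep, 30 days; 261 left).
−30 → Aug 31, 2246 (end of Aug, 31 days; 231 left).
−31 → Jul 31, 2246 (end of Jul, 31 days; 200 left).
−31 → Jun 30, 2246 (end of Jun, 30 days; 169 left).
−30 → May 31, 2246 (end of May, 31 days; 139 left).
−31 → Apr 30, 2246 (end of Apr, 30 days; 108 left).
−30 → Mar 31, 2246 (end of Mar, 31 days; 78 left).
−31 → Feb 28, 2246 (end of Feb, 28 days; 47 left).
−28 → Jan 31, 2246 (end of Jan, 31 days; 19 left).
−19 → Jan 12, 2246.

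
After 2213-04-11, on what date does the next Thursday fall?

April 15, 2213

Apr 11, 2213 is a Sunday.
From Sunday to the next Thursday is 4 days.
Apr 11, 2213 + 4 = Apr 15, 2213.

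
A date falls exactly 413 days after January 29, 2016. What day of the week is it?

First find the weekday of Jan 29, 2016. Doomsday rule: the anchor day for the 2000s is Tuesday. For year 16: 16÷12 = 1 r 4, and 4÷4 = 1, so 1+4+1 = 6.
Tuesday + 6 ≡ Monday — that's 2016's doomsday.
In January the doomsday date is Jan 4 (2016 is a leap year (divisible by 4)).
Jan 29 is 25 days after Jan 4; 25 mod 7 = 4, so Monday + 4 = Friday.
413 mod 7 = 0, so 413 days after a Friday is Friday + 0 = Friday.

Friday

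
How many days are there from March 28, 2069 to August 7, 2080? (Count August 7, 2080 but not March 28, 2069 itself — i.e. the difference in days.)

Mar 28, 2069 → Mar 28, 2070: 365 days.
Mar 28, 2070 → Mar 28, 2071: 365 days.
Mar 28, 2071 → Mar 28, 2072: 366 days (Feb 29, 2072 is in that span).
Mar 28, 2072 → Mar 28, 2073: 365 days.
Mar 28, 2073 → Mar 28, 2074: 365 days.
Mar 28, 2074 → Mar 28, 2075: 365 days.
Mar 28, 2075 → Mar 28, 2076: 366 days (Feb 29, 2076 is in that span).
Mar 28, 2076 → Mar 28, 2077: 365 days.
Mar 28, 2077 → Mar 28, 2078: 365 days.
Mar 28, 2078 → Mar 28, 2079: 365 days.
Mar 28, 2079 → Mar 28, 2080: 366 days (Feb 29, 2080 is in that span).
Mar 28, 2080 → Apr 28, 2080: 31 days (March has 31).
Apr 28, 2080 → May 28, 2080: 30 days (April has 30).
May 28, 2080 → Jun 28, 2080: 31 days (May has 31).
Jun 28, 2080 → Jul 28, 2080: 30 days (June has 30).
Jul 28, 2080 → Aug 7, 2080: 10 days.
Total: 4150 days.

4150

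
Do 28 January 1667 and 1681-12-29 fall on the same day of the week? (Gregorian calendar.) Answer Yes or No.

No

From Jan 28, 1667 to Dec 29, 1681 is 5449 days.
5449 mod 7 = 3, so they are different weekdays.
(Jan 28, 1667 is a Friday; Dec 29, 1681 is a Monday.)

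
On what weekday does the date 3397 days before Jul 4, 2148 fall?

First find the weekday of Jul 4, 2148. Doomsday rule: the anchor day for the 2100s is Sunday. For year 48: 48÷12 = 4 r 0, and 0÷4 = 0, so 4+0+0 = 4.
Sunday + 4 ≡ Thursday — that's 2148's doomsday.
In July the doomsday date is Jul 11.
Jul 4 is 7 days before Jul 11; 7 mod 7 = 0, so Thursday − 0 = Thursday.
3397 mod 7 = 2, so 3397 days before a Thursday is Thursday − 2 = Tuesday.

Tuesday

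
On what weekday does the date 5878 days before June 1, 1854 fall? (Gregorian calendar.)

Jun 1, 1854 is a Thursday.
5878 mod 7 = 5, so 5878 days before a Thursday is Thursday − 5 = Saturday.

Saturday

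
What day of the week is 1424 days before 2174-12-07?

Sunday

Dec 7, 2174 is a Wednesday.
1424 mod 7 = 3, so 1424 days before a Wednesday is Wednesday − 3 = Sunday.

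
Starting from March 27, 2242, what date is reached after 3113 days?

+365 (one year) → Mar 27, 2243 (2748 left).
+366 (one year; includes Feb 29, 2244) → Mar 27, 2244 (2382 left).
+365 (one year) → Mar 27, 2245 (2017 left).
+365 (one year) → Mar 27, 2246 (1652 left).
+365 (one year) → Mar 27, 2247 (1287 left).
+366 (one year; includes Feb 29, 2248) → Mar 27, 2248 (921 left).
+365 (one year) → Mar 27, 2249 (556 left).
+365 (one year) → Mar 27, 2250 (191 left).
Mar has 31 days: +5 → Apr 1, 2250 (186 left).
Apr has 30 days: +30 → May 1, 2250 (156 left).
May has 31 days: +31 → Jun 1, 2250 (125 left).
Jun has 30 days: +30 → Jul 1, 2250 (95 left).
Jul has 31 days: +31 → Aug 1, 2250 (64 left).
Aug has 31 days: +31 → Sep 1, 2250 (33 left).
Sep has 30 days: +30 → Oct 1, 2250 (3 left).
+3 → Oct 4, 2250.

October 4, 2250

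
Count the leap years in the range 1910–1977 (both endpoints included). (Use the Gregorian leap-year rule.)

17

Multiples of 4 in [1910,1977]: 17.
Of those, multiples of 100: 0 (not leap unless ÷400).
Multiples of 400: 0.
Leap years = 17 − 0 + 0 = 17.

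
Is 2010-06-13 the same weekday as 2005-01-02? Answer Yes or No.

From Jan 2, 2005 to Jun 13, 2010 is 1988 days.
1988 mod 7 = 0, so they are the same weekday.
(Jan 2, 2005 is a Sunday; Jun 13, 2010 is a Sunday.)

Yes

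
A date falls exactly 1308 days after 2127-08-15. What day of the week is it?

First find the weekday of Aug 15, 2127. Doomsday rule: the anchor day for the 2100s is Sunday. For year 27: 27÷12 = 2 r 3, and 3÷4 = 0, so 2+3+0 = 5.
Sunday + 5 ≡ Friday — that's 2127's doomsday.
In August the doomsday date is Aug 8.
Aug 15 is 7 days after Aug 8; 7 mod 7 = 0, so Friday + 0 = Friday.
1308 mod 7 = 6, so 1308 days after a Friday is Friday + 6 = Thursday.

Thursday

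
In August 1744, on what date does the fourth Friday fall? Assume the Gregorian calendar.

August 28, 1744

August 1, 1744 is a Saturday.
The first Friday is therefore August 7 (6 days later).
The fourth Friday is 7 + 3×7 = August 28.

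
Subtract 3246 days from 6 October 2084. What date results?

−366 (one year; includes Feb 29, 2084) → Oct 6, 2083 (2880 left).
−365 (one year) → Oct 6, 2082 (2515 left).
−365 (one year) → Oct 6, 2081 (2150 left).
−365 (one year) → Oct 6, 2080 (1785 left).
−366 (one year; includes Feb 29, 2080) → Oct 6, 2079 (1419 left).
−365 (one year) → Oct 6, 2078 (1054 left).
−365 (one year) → Oct 6, 2077 (689 left).
−365 (one year) → Oct 6, 2076 (324 left).
−6 → Sep 30, 2076 (end of Sep, 30 days; 318 left).
−30 → Aug 31, 2076 (end of Aug, 31 days; 288 left).
−31 → Jul 31, 2076 (end of Jul, 31 days; 257 left).
−31 → Jun 30, 2076 (end of Jun, 30 days; 226 left).
−30 → May 31, 2076 (end of May, 31 days; 196 left).
−31 → Apr 30, 2076 (end of Apr, 30 days; 165 left).
−30 → Mar 31, 2076 (end of Mar, 31 days; 135 left).
−31 → Feb 29, 2076 (end of Feb, 29 days; 104 left).
−29 → Jan 31, 2076 (end of Jan, 31 days; 75 left).
−31 → Dec 31, 2075 (end of Dec, 31 days; 44 left).
−31 → Nov 30, 2075 (end of Nov, 30 days; 13 left).
−13 → Nov 17, 2075.

November 17, 2075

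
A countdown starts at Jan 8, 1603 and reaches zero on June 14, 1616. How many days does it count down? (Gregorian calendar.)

4906

Jan 8, 1603 → Jan 8, 1604: 365 days.
Jan 8, 1604 → Jan 8, 1605: 366 days (Feb 29, 1604 is in that span).
Jan 8, 1605 → Jan 8, 1606: 365 days.
Jan 8, 1606 → Jan 8, 1607: 365 days.
Jan 8, 1607 → Jan 8, 1608: 365 days.
Jan 8, 1608 → Jan 8, 1609: 366 days (Feb 29, 1608 is in that span).
Jan 8, 1609 → Jan 8, 1610: 365 days.
Jan 8, 1610 → Jan 8, 1611: 365 days.
Jan 8, 1611 → Jan 8, 1612: 365 days.
Jan 8, 1612 → Jan 8, 1613: 366 days (Feb 29, 1612 is in that span).
Jan 8, 1613 → Jan 8, 1614: 365 days.
Jan 8, 1614 → Jan 8, 1615: 365 days.
Jan 8, 1615 → Jan 8, 1616: 365 days.
Jan 8, 1616 → Feb 8, 1616: 31 days (January has 31).
Feb 8, 1616 → Mar 8, 1616: 29 days (February has 29).
Mar 8, 1616 → Apr 8, 1616: 31 days (March has 31).
Apr 8, 1616 → May 8, 1616: 30 days (April has 30).
May 8, 1616 → Jun 8, 1616: 31 days (May has 31).
Jun 8, 1616 → Jun 14, 1616: 6 days.
Total: 4906 days.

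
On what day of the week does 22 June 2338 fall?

Wednesday

Doomsday rule: the anchor day for the 2300s is Wednesday. For year 38: 38÷12 = 3 r 2, and 2÷4 = 0, so 3+2+0 = 5.
Wednesday + 5 ≡ Monday — that's 2338's doomsday.
In June the doomsday date is Jun 6.
Jun 22 is 16 days after Jun 6; 16 mod 7 = 2, so Monday + 2 = Wednesday.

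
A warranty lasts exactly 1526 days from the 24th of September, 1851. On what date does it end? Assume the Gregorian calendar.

November 28, 1855

+366 (one year; includes Feb 29, 1852) → Sep 24, 1852 (1160 left).
+365 (one year) → Sep 24, 1853 (795 left).
+365 (one year) → Sep 24, 1854 (430 left).
+365 (one year) → Sep 24, 1855 (65 left).
Sep has 30 days: +7 → Oct 1, 1855 (58 left).
Oct has 31 days: +31 → Nov 1, 1855 (27 left).
+27 → Nov 28, 1855.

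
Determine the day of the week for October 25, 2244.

Doomsday rule: the anchor day for the 2200s is Friday. For year 44: 44÷12 = 3 r 8, and 8÷4 = 2, so 3+8+2 = 13.
Friday + 13 ≡ Thursday — that's 2244's doomsday.
In October the doomsday date is Oct 10.
Oct 25 is 15 days after Oct 10; 15 mod 7 = 1, so Thursday + 1 = Friday.

Friday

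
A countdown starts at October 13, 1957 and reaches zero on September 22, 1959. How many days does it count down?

Oct 13, 1957 → Oct 13, 1958: 365 days.
Oct 13, 1958 → Nov 13, 1958: 31 days (October has 31).
Nov 13, 1958 → Dec 13, 1958: 30 days (November has 30).
Dec 13, 1958 → Jan 13, 1959: 31 days (December has 31).
Jan 13, 1959 → Feb 13, 1959: 31 days (January has 31).
Feb 13, 1959 → Mar 13, 1959: 28 days (February has 28).
Mar 13, 1959 → Apr 13, 1959: 31 days (March has 31).
Apr 13, 1959 → May 13, 1959: 30 days (April has 30).
May 13, 1959 → Jun 13, 1959: 31 days (May has 31).
Jun 13, 1959 → Jul 13, 1959: 30 days (June has 30).
Jul 13, 1959 → Aug 13, 1959: 31 days (July has 31).
Aug 13, 1959 → Sep 13, 1959: 31 days (August has 31).
Sep 13, 1959 → Sep 22, 1959: 9 days.
Total: 709 days.

709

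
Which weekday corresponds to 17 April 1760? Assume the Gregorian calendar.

Thursday

Doomsday rule: the anchor day for the 1700s is Sunday. For year 60: 60÷12 = 5 r 0, and 0÷4 = 0, so 5+0+0 = 5.
Sunday + 5 ≡ Friday — that's 1760's doomsday.
In April the doomsday date is Apr 4.
Apr 17 is 13 days after Apr 4; 13 mod 7 = 6, so Friday + 6 = Thursday.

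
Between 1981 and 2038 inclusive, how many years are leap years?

14

Multiples of 4 in [1981,2038]: 14.
Of those, multiples of 100: 1 (not leap unless ÷400).
Multiples of 400: 1.
Leap years = 14 − 1 + 1 = 14.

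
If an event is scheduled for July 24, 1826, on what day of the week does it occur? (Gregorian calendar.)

Doomsday rule: the anchor day for the 1800s is Friday. For year 26: 26÷12 = 2 r 2, and 2÷4 = 0, so 2+2+0 = 4.
Friday + 4 ≡ Tuesday — that's 1826's doomsday.
In July the doomsday date is Jul 11.
Jul 24 is 13 days after Jul 11; 13 mod 7 = 6, so Tuesday + 6 = Monday.

Monday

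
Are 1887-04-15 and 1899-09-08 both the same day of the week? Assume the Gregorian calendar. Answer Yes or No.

From Apr 15, 1887 to Sep 8, 1899 is 4529 days.
4529 mod 7 = 0, so they are the same weekday.
(Apr 15, 1887 is a Friday; Sep 8, 1899 is a Friday.)

Yes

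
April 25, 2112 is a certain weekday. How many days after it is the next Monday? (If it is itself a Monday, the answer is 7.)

Apr 25, 2112 is a Monday.
From Monday to the next Monday is 7 days.

7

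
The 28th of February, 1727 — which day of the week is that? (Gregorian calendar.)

Doomsday rule: the anchor day for the 1700s is Sunday. For year 27: 27÷12 = 2 r 3, and 3÷4 = 0, so 2+3+0 = 5.
Sunday + 5 ≡ Friday — that's 1727's doomsday.
In February the doomsday date is Feb 28 (1727 is not a leap year).
Feb 28 is the doomsday itself: Friday.

Friday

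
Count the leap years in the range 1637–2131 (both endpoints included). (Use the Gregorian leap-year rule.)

Multiples of 4 in [1637,2131]: 123.
Of those, multiples of 100: 5 (not leap unless ÷400).
Multiples of 400: 1.
Leap years = 123 − 5 + 1 = 119.

119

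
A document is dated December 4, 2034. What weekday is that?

January 1, 2034 is a Sunday.
Jan 1, 2034 → Feb 1, 2034: 31 days (January has 31).
Feb 1, 2034 → Mar 1, 2034: 28 days (February has 28).
Mar 1, 2034 → Apr 1, 2034: 31 days (March has 31).
Apr 1, 2034 → May 1, 2034: 30 days (April has 30).
May 1, 2034 → Jun 1, 2034: 31 days (May has 31).
Jun 1, 2034 → Jul 1, 2034: 30 days (June has 30).
Jul 1, 2034 → Aug 1, 2034: 31 days (July has 31).
Aug 1, 2034 → Sep 1, 2034: 31 days (August has 31).
Sep 1, 2034 → Oct 1, 2034: 30 days (September has 30).
Oct 1, 2034 → Nov 1, 2034: 31 days (October has 31).
Nov 1, 2034 → Dec 1, 2034: 30 days (November has 30).
Dec 1, 2034 → Dec 4, 2034: 3 days.
Total: 337 days.
337 mod 7 = 1, so Sunday + 1 = Monday.

Monday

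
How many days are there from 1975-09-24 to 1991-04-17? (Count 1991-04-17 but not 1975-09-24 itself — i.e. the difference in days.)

5684

Sep 24, 1975 → Sep 24, 1976: 366 days (Feb 29, 1976 is in that span).
Sep 24, 1976 → Sep 24, 1977: 365 days.
Sep 24, 1977 → Sep 24, 1978: 365 days.
Sep 24, 1978 → Sep 24, 1979: 365 days.
Sep 24, 1979 → Sep 24, 1980: 366 days (Feb 29, 1980 is in that span).
Sep 24, 1980 → Sep 24, 1981: 365 days.
Sep 24, 1981 → Sep 24, 1982: 365 days.
Sep 24, 1982 → Sep 24, 1983: 365 days.
Sep 24, 1983 → Sep 24, 1984: 366 days (Feb 29, 1984 is in that span).
Sep 24, 1984 → Sep 24, 1985: 365 days.
Sep 24, 1985 → Sep 24, 1986: 365 days.
Sep 24, 1986 → Sep 24, 1987: 365 days.
Sep 24, 1987 → Sep 24, 1988: 366 days (Feb 29, 1988 is in that span).
Sep 24, 1988 → Sep 24, 1989: 365 days.
Sep 24, 1989 → Sep 24, 1990: 365 days.
Sep 24, 1990 → Oct 24, 1990: 30 days (September has 30).
Oct 24, 1990 → Nov 24, 1990: 31 days (October has 31).
Nov 24, 1990 → Dec 24, 1990: 30 days (November has 30).
Dec 24, 1990 → Jan 24, 1991: 31 days (December has 31).
Jan 24, 1991 → Feb 24, 1991: 31 days (January has 31).
Feb 24, 1991 → Mar 24, 1991: 28 days (February has 28).
Mar 24, 1991 → Apr 17, 1991: 24 days.
Total: 5684 days.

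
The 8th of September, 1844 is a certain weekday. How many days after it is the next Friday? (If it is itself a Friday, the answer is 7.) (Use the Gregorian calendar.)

Sep 8, 1844 is a Sunday.
From Sunday to the next Friday is 5 days.

5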